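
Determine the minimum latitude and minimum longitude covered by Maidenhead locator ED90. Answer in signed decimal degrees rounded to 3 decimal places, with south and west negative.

Field E=4, D=3: +4·20° lon, +3·10° lat → SW at lon -100°, lat -60°.
Square 9, 0: +9·2° lon, +0·1° lat → SW at lon -82°, lat -60°.
latitude -60.000, longitude -82.000.

-60.000, -82.000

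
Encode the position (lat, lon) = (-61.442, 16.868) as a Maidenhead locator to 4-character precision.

Offset from 180°W / 90°S: lon 196.87°, lat 28.56°.
Field: lon ⌊196.87/20⌋ = 9 → J; lat ⌊28.56/10⌋ = 2 → C.
Square: lon ⌊16.87/2⌋ = 8; lat ⌊8.56/1⌋ = 8.

JC88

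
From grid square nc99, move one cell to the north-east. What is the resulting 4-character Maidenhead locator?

OD00

Longitude square 9; +1 → 10, wraps to 0, carry into field.
Longitude field N = 13; +1 → 14 = O.
Latitude square 9; +1 → 10, wraps to 0, carry into field.
Latitude field C = 2; +1 → 3 = D.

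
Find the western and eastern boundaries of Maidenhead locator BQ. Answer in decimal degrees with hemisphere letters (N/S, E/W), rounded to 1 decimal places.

Field B=1, Q=16: +1·20° lon, +16·10° lat → SW at lon -160°, lat 70°.
Cell spans 20° lon × 10° lat.
west 160.0° W, east 140.0° W.

160.0° W, 140.0° W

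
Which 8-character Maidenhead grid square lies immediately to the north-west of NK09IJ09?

Longitude extended square 0; −1 → -1, wraps to 9, carry into subsquare.
Longitude subsquare i = 8; −1 → 7 = h.
Latitude extended square 9; +1 → 10, wraps to 0, carry into subsquare.
Latitude subsquare j = 9; +1 → 10 = k.

NK09hk90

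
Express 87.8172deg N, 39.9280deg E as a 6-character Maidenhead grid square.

KR97xt

Add 180° to longitude and 90° to latitude: 219.9280, 177.8172.
Field: lon ⌊219.9280/20⌋ = 10 → K; lat ⌊177.8172/10⌋ = 17 → R.
Square: lon ⌊19.9280/2⌋ = 9; lat ⌊7.8172/1⌋ = 7.
Subsquare: lon ⌊1.9280/0.0833333⌋ = 23 → x; lat ⌊0.8172/0.0416667⌋ = 19 → t.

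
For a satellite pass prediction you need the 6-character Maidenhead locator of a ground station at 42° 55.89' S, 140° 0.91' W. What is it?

Offset from 180°W / 90°S: lon 39.9848°, lat 47.0685°.
Field (20°×10°, letters A–R): 39.9848/20 → 1 → B, 47.0685/10 → 4 → E; chars BE.
Square (2°×1°, digits 0–9): 19.9848/2 → 9, 7.0685/1 → 7; chars 97.
Subsquare (5′×2.5′, letters a–x): 1.9848/0.0833333 → 23 → x, 0.0685/0.0416667 → 1 → b; chars xb.

BE97xb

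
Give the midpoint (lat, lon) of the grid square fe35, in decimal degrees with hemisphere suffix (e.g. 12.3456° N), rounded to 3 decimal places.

Field F=5, E=4: +5·20° lon, +4·10° lat → SW at lon -80°, lat -50°.
Square 3, 5: +3·2° lon, +5·1° lat → SW at lon -74°, lat -45°.
Cell spans 2° lon × 1° lat. Centre is SW corner plus half of each.
latitude 44.500° S, longitude 73.000° W.

44.500° S, 73.000° W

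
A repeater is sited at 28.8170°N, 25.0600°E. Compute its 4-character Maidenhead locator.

KL28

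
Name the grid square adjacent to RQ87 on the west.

RQ77

Longitude square 8; −1 → 7.
The latitude characters are unchanged.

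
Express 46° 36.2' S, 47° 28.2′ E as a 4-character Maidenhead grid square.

LE33

Offset from 180°W / 90°S: lon 227.47°, lat 43.40°.
Field: 227.47/20 → 11 → L, 43.40/10 → 4 → E; chars LE.
Square: 7.47/2 → 3, 3.40/1 → 3; chars 33.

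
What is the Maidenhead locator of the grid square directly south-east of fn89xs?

FN99ar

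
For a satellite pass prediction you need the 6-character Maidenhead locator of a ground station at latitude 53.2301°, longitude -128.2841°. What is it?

CO53uf

Shift to the Maidenhead origin (180°W, 90°S): lon 51.7159, lat 143.2301.
Field: 51.7159/20 → 2 → C, 143.2301/10 → 14 → O; chars CO.
Square: 11.7159/2 → 5, 3.2301/1 → 3; chars 53.
Subsquare: 1.7159/0.0833333 → 20 → u, 0.2301/0.0416667 → 5 → f; chars uf.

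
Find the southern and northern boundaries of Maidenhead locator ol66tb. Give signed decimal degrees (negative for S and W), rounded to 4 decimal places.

Field O=14, L=11: +14·20° lon, +11·10° lat → SW at lon 100°, lat 20°.
Square 6, 6: +6·2° lon, +6·1° lat → SW at lon 112°, lat 26°.
Subsquare t=19, b=1: +19·0.0833333° lon, +1·0.0416667° lat → SW at lon 113.583°, lat 26.0417°.
Cell spans 0.0833333° lon × 0.0416667° lat.
south 26.0417, north 26.0833.

26.0417, 26.0833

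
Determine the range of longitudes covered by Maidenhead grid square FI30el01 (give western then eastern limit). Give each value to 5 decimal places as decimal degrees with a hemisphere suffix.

73.66667° W, 73.65833° W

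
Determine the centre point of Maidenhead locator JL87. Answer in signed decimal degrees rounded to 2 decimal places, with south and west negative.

27.50, 17.00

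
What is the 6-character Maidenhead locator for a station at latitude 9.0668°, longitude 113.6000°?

OJ69tb

Offset from 180°W / 90°S: lon 293.6000°, lat 99.0668°.
Field: 293.6000/20 → 14 → O, 99.0668/10 → 9 → J; chars OJ.
Square: 13.6000/2 → 6, 9.0668/1 → 9; chars 69.
Subsquare: 1.6000/0.0833333 → 19 → t, 0.0668/0.0416667 → 1 → b; chars tb.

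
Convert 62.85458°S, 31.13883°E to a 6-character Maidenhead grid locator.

Add 180° to longitude and 90° to latitude: 211.1388, 27.1454.
Field: 211.1388/20 → 10 → K, 27.1454/10 → 2 → C; chars KC.
Square: 11.1388/2 → 5, 7.1454/1 → 7; chars 57.
Subsquare: 1.1388/0.0833333 → 13 → n, 0.1454/0.0416667 → 3 → d; chars nd.

KC57nd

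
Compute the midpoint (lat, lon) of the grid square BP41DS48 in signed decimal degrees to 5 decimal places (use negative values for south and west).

61.78542, -151.71250

Field B=1, P=15: +1·20° lon, +15·10° lat → SW at lon -160°, lat 60°.
Square 4, 1: +4·2° lon, +1·1° lat → SW at lon -152°, lat 61°.
Subsquare d=3, s=18: +3·0.0833333° lon, +18·0.0416667° lat → SW at lon -151.75°, lat 61.75°.
Extended square 4, 8: +4·0.00833333° lon, +8·0.00416667° lat → SW at lon -151.717°, lat 61.7833°.
Cell spans 0.00833333° lon × 0.00416667° lat. Centre is SW corner plus half of each.
latitude 61.78542, longitude -151.71250.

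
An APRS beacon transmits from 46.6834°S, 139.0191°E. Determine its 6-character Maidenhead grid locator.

PE93mh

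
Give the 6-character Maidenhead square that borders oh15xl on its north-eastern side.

OH25am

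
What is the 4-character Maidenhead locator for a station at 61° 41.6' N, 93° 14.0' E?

NP61

Offset from 180°W / 90°S: lon 273.23°, lat 151.69°.
Field (20°×10°, letters A–R): 273.23/20 → 13 → N, 151.69/10 → 15 → P; chars NP.
Square (2°×1°, digits 0–9): 13.23/2 → 6, 1.69/1 → 1; chars 61.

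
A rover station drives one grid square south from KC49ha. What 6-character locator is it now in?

Latitude subsquare a = 0; −1 → -1, wraps to 23 = x, carry into square.
Latitude square 9; −1 → 8.
The longitude characters are unchanged.

KC48hx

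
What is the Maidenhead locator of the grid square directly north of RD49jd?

RD49je

Latitude subsquare d = 3; +1 → 4 = e.
The longitude characters are unchanged.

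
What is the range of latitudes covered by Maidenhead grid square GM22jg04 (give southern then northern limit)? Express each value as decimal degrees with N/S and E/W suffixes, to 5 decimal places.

32.26667° N, 32.27083° N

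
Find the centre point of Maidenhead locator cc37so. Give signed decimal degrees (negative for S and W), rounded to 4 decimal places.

Field C=2, C=2: +2·20° lon, +2·10° lat → SW at lon -140°, lat -70°.
Square 3, 7: +3·2° lon, +7·1° lat → SW at lon -134°, lat -63°.
Subsquare s=18, o=14: +18·0.0833333° lon, +14·0.0416667° lat → SW at lon -132.5°, lat -62.4167°.
Cell spans 0.0833333° lon × 0.0416667° lat. Centre is SW corner plus half of each.
latitude -62.3958, longitude -132.4583.

-62.3958, -132.4583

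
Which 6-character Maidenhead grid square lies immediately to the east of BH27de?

Longitude subsquare d = 3; +1 → 4 = e.
The latitude characters are unchanged.

BH27ee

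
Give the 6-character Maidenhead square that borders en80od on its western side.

EN80nd

Longitude subsquare o = 14; −1 → 13 = n.
The latitude characters are unchanged.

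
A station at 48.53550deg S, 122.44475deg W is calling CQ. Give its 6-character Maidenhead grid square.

CE81sl

Add 180° to longitude and 90° to latitude: 57.5553, 41.4645.
Field: 57.5553/20 → 2 → C, 41.4645/10 → 4 → E; chars CE.
Square: 17.5553/2 → 8, 1.4645/1 → 1; chars 81.
Subsquare: 1.5553/0.0833333 → 18 → s, 0.4645/0.0416667 → 11 → l; chars sl.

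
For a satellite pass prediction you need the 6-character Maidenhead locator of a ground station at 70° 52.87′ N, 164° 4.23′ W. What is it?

AQ70xv

Offset from 180°W / 90°S: lon 15.9295°, lat 160.8812°.
Field (20°×10°, letters A–R): 15.9295/20 → 0 → A, 160.8812/10 → 16 → Q; chars AQ.
Square (2°×1°, digits 0–9): 15.9295/2 → 7, 0.8812/1 → 0; chars 70.
Subsquare (5′×2.5′, letters a–x): 1.9295/0.0833333 → 23 → x, 0.8812/0.0416667 → 21 → v; chars xv.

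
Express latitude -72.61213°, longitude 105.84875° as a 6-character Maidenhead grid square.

Shift to the Maidenhead origin (180°W, 90°S): lon 285.8487, lat 17.3879.
Field (20°×10°, letters A–R): 285.8487/20 → 14 → O, 17.3879/10 → 1 → B; chars OB.
Square (2°×1°, digits 0–9): 5.8487/2 → 2, 7.3879/1 → 7; chars 27.
Subsquare (5′×2.5′, letters a–x): 1.8487/0.0833333 → 22 → w, 0.3879/0.0416667 → 9 → j; chars wj.

OB27wj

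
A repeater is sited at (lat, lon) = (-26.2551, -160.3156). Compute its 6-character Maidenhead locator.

AG93ur

Shift to the Maidenhead origin (180°W, 90°S): lon 19.6844, lat 63.7449.
Field: 19.6844/20 → 0 → A, 63.7449/10 → 6 → G; chars AG.
Square: 19.6844/2 → 9, 3.7449/1 → 3; chars 93.
Subsquare: 1.6844/0.0833333 → 20 → u, 0.7449/0.0416667 → 17 → r; chars ur.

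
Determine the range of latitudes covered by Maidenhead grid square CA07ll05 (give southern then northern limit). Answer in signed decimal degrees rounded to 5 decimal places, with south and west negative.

-82.52083, -82.51667

Field C=2, A=0: +2·20° lon, +0·10° lat → SW at lon -140°, lat -90°.
Square 0, 7: +0·2° lon, +7·1° lat → SW at lon -140°, lat -83°.
Subsquare l=11, l=11: +11·0.0833333° lon, +11·0.0416667° lat → SW at lon -139.083°, lat -82.5417°.
Extended square 0, 5: +0·0.00833333° lon, +5·0.00416667° lat → SW at lon -139.083°, lat -82.5208°.
Cell spans 0.00833333° lon × 0.00416667° lat.
south -82.52083, north -82.51667.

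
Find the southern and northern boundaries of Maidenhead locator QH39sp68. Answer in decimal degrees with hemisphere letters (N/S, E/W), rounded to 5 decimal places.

10.34167° S, 10.33750° S

Field Q=16, H=7: +16·20° lon, +7·10° lat → SW at lon 140°, lat -20°.
Square 3, 9: +3·2° lon, +9·1° lat → SW at lon 146°, lat -11°.
Subsquare s=18, p=15: +18·0.0833333° lon, +15·0.0416667° lat → SW at lon 147.5°, lat -10.375°.
Extended square 6, 8: +6·0.00833333° lon, +8·0.00416667° lat → SW at lon 147.55°, lat -10.3417°.
Cell spans 0.00833333° lon × 0.00416667° lat.
south 10.34167° S, north 10.33750° S.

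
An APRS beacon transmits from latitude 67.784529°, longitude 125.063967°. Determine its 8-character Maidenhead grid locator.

PP27ms78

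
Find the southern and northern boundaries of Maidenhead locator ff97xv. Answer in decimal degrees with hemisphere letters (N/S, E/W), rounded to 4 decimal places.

32.1250° S, 32.0833° S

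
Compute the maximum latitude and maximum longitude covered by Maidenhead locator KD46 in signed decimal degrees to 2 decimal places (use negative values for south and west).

-53.00, 30.00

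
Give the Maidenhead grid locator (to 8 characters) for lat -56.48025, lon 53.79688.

LD63vm54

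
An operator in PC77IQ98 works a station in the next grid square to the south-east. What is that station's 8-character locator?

Longitude extended square 9; +1 → 10, wraps to 0, carry into subsquare.
Longitude subsquare i = 8; +1 → 9 = j.
Latitude extended square 8; −1 → 7.

PC77jq07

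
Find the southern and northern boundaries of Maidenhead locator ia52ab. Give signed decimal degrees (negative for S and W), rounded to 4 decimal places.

Field I=8, A=0: +8·20° lon, +0·10° lat → SW at lon -20°, lat -90°.
Square 5, 2: +5·2° lon, +2·1° lat → SW at lon -10°, lat -88°.
Subsquare a=0, b=1: +0·0.0833333° lon, +1·0.0416667° lat → SW at lon -10°, lat -87.9583°.
Cell spans 0.0833333° lon × 0.0416667° lat.
south -87.9583, north -87.9167.

-87.9583, -87.9167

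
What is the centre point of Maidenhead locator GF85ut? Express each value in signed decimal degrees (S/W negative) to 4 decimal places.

-34.1875, -42.2917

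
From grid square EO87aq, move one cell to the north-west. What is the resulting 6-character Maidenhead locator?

EO77xr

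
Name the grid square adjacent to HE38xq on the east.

HE48aq

Longitude subsquare x = 23; +1 → 24, wraps to 0 = a, carry into square.
Longitude square 3; +1 → 4.
The latitude characters are unchanged.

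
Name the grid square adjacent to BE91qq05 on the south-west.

BE91pq94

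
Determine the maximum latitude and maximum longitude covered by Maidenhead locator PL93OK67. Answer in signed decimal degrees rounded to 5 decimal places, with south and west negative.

23.45000, 139.22500

Field P=15, L=11: +15·20° lon, +11·10° lat → SW at lon 120°, lat 20°.
Square 9, 3: +9·2° lon, +3·1° lat → SW at lon 138°, lat 23°.
Subsquare o=14, k=10: +14·0.0833333° lon, +10·0.0416667° lat → SW at lon 139.167°, lat 23.4167°.
Extended square 6, 7: +6·0.00833333° lon, +7·0.00416667° lat → SW at lon 139.217°, lat 23.4458°.
Cell spans 0.00833333° lon × 0.00416667° lat. NE corner is SW corner plus one full cell.
latitude 23.45000, longitude 139.22500.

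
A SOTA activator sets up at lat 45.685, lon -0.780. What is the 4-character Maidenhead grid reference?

Shift to the Maidenhead origin (180°W, 90°S): lon 179.22, lat 135.69.
Field: 179.22/20 → 8 → I, 135.69/10 → 13 → N; chars IN.
Square: 19.22/2 → 9, 5.69/1 → 5; chars 95.

IN95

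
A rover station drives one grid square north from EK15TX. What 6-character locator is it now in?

EK16ta

Latitude subsquare x = 23; +1 → 24, wraps to 0 = a, carry into square.
Latitude square 5; +1 → 6.
The longitude characters are unchanged.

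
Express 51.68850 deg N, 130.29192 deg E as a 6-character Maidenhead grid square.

PO51dq

Add 180° to longitude and 90° to latitude: 310.2919, 141.6885.
Field: 310.2919/20 → 15 → P, 141.6885/10 → 14 → O; chars PO.
Square: 10.2919/2 → 5, 1.6885/1 → 1; chars 51.
Subsquare: 0.2919/0.0833333 → 3 → d, 0.6885/0.0416667 → 16 → q; chars dq.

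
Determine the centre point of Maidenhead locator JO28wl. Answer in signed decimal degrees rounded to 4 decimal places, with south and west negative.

58.4792, 5.8750

Field J=9, O=14: +9·20° lon, +14·10° lat → SW at lon 0°, lat 50°.
Square 2, 8: +2·2° lon, +8·1° lat → SW at lon 4°, lat 58°.
Subsquare w=22, l=11: +22·0.0833333° lon, +11·0.0416667° lat → SW at lon 5.83333°, lat 58.4583°.
Cell spans 0.0833333° lon × 0.0416667° lat. Centre is SW corner plus half of each.
latitude 58.4792, longitude 5.8750.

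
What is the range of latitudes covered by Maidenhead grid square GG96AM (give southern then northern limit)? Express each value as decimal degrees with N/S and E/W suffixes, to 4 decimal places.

23.5000° S, 23.4583° S

Field G=6, G=6: +6·20° lon, +6·10° lat → SW at lon -60°, lat -30°.
Square 9, 6: +9·2° lon, +6·1° lat → SW at lon -42°, lat -24°.
Subsquare a=0, m=12: +0·0.0833333° lon, +12·0.0416667° lat → SW at lon -42°, lat -23.5°.
Cell spans 0.0833333° lon × 0.0416667° lat.
south 23.5000° S, north 23.4583° S.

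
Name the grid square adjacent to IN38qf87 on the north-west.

IN38qf78

Longitude extended square 8; −1 → 7.
Latitude extended square 7; +1 → 8.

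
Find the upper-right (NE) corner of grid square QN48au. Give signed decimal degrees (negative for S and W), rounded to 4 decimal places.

Field Q=16, N=13: +16·20° lon, +13·10° lat → SW at lon 140°, lat 40°.
Square 4, 8: +4·2° lon, +8·1° lat → SW at lon 148°, lat 48°.
Subsquare a=0, u=20: +0·0.0833333° lon, +20·0.0416667° lat → SW at lon 148°, lat 48.8333°.
Cell spans 0.0833333° lon × 0.0416667° lat. NE corner is SW corner plus one full cell.
latitude 48.8750, longitude 148.0833.

48.8750, 148.0833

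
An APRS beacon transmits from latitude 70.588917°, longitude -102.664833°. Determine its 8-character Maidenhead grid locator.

DQ80qo01

Add 180° to longitude and 90° to latitude: 77.33517, 160.58892.
Field: 77.33517/20 → 3 → D, 160.58892/10 → 16 → Q; chars DQ.
Square: 17.33517/2 → 8, 0.58892/1 → 0; chars 80.
Subsquare: 1.33517/0.0833333 → 16 → q, 0.58892/0.0416667 → 14 → o; chars qo.
Extended square: 0.00183/0.00833333 → 0, 0.00558/0.00416667 → 1; chars 01.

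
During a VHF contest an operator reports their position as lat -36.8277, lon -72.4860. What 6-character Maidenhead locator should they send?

Add 180° to longitude and 90° to latitude: 107.5140, 53.1723.
Field: 107.5140/20 → 5 → F, 53.1723/10 → 5 → F; chars FF.
Square: 7.5140/2 → 3, 3.1723/1 → 3; chars 33.
Subsquare: 1.5140/0.0833333 → 18 → s, 0.1723/0.0416667 → 4 → e; chars se.

FF33se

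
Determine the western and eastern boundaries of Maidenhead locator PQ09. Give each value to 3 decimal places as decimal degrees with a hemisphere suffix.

Field P=15, Q=16: +15·20° lon, +16·10° lat → SW at lon 120°, lat 70°.
Square 0, 9: +0·2° lon, +9·1° lat → SW at lon 120°, lat 79°.
Cell spans 2° lon × 1° lat.
west 120.000° E, east 122.000° E.

120.000° E, 122.000° E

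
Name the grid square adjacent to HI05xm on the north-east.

Longitude subsquare x = 23; +1 → 24, wraps to 0 = a, carry into square.
Longitude square 0; +1 → 1.
Latitude subsquare m = 12; +1 → 13 = n.

HI15an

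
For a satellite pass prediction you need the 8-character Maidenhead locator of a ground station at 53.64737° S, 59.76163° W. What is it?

GD06ci84

Add 180° to longitude and 90° to latitude: 120.23837, 36.35263.
Field: lon ⌊120.23837/20⌋ = 6 → G; lat ⌊36.35263/10⌋ = 3 → D.
Square: lon ⌊0.23837/2⌋ = 0; lat ⌊6.35263/1⌋ = 6.
Subsquare: lon ⌊0.23837/0.0833333⌋ = 2 → c; lat ⌊0.35263/0.0416667⌋ = 8 → i.
Extended square: lon ⌊0.07170/0.00833333⌋ = 8; lat ⌊0.01930/0.00416667⌋ = 4.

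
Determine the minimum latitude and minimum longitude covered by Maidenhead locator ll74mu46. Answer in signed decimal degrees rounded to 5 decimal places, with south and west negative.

Field L=11, L=11: +11·20° lon, +11·10° lat → SW at lon 40°, lat 20°.
Square 7, 4: +7·2° lon, +4·1° lat → SW at lon 54°, lat 24°.
Subsquare m=12, u=20: +12·0.0833333° lon, +20·0.0416667° lat → SW at lon 55°, lat 24.8333°.
Extended square 4, 6: +4·0.00833333° lon, +6·0.00416667° lat → SW at lon 55.0333°, lat 24.8583°.
latitude 24.85833, longitude 55.03333.

24.85833, 55.03333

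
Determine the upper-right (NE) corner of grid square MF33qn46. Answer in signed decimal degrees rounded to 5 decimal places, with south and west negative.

Field M=12, F=5: +12·20° lon, +5·10° lat → SW at lon 60°, lat -40°.
Square 3, 3: +3·2° lon, +3·1° lat → SW at lon 66°, lat -37°.
Subsquare q=16, n=13: +16·0.0833333° lon, +13·0.0416667° lat → SW at lon 67.3333°, lat -36.4583°.
Extended square 4, 6: +4·0.00833333° lon, +6·0.00416667° lat → SW at lon 67.3667°, lat -36.4333°.
Cell spans 0.00833333° lon × 0.00416667° lat. NE corner is SW corner plus one full cell.
latitude -36.42917, longitude 67.37500.

-36.42917, 67.37500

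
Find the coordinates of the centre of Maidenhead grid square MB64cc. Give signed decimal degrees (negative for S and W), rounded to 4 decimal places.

-75.8958, 72.2083

Field M=12, B=1: +12·20° lon, +1·10° lat → SW at lon 60°, lat -80°.
Square 6, 4: +6·2° lon, +4·1° lat → SW at lon 72°, lat -76°.
Subsquare c=2, c=2: +2·0.0833333° lon, +2·0.0416667° lat → SW at lon 72.1667°, lat -75.9167°.
Cell spans 0.0833333° lon × 0.0416667° lat. Centre is SW corner plus half of each.
latitude -75.8958, longitude 72.2083.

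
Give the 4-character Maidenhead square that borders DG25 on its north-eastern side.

DG36

Longitude square 2; +1 → 3.
Latitude square 5; +1 → 6.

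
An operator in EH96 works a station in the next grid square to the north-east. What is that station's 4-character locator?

FH07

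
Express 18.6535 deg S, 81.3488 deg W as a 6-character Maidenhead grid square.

Shift to the Maidenhead origin (180°W, 90°S): lon 98.6512, lat 71.3465.
Field: 98.6512/20 → 4 → E, 71.3465/10 → 7 → H; chars EH.
Square: 18.6512/2 → 9, 1.3465/1 → 1; chars 91.
Subsquare: 0.6512/0.0833333 → 7 → h, 0.3465/0.0416667 → 8 → i; chars hi.

EH91hi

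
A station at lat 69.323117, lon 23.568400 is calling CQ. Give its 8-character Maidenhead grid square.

Shift to the Maidenhead origin (180°W, 90°S): lon 203.56840, lat 159.32312.
Field (20°×10°, letters A–R): 203.56840/20 → 10 → K, 159.32312/10 → 15 → P; chars KP.
Square (2°×1°, digits 0–9): 3.56840/2 → 1, 9.32312/1 → 9; chars 19.
Subsquare (5′×2.5′, letters a–x): 1.56840/0.0833333 → 18 → s, 0.32312/0.0416667 → 7 → h; chars sh.
Extended square (30″×15″, digits 0–9): 0.06840/0.00833333 → 8, 0.03145/0.00416667 → 7; chars 87.

KP19sh87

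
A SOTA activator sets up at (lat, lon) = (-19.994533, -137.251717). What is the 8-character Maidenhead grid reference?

Shift to the Maidenhead origin (180°W, 90°S): lon 42.74828, lat 70.00547.
Field: lon ⌊42.74828/20⌋ = 2 → C; lat ⌊70.00547/10⌋ = 7 → H.
Square: lon ⌊2.74828/2⌋ = 1; lat ⌊0.00547/1⌋ = 0.
Subsquare: lon ⌊0.74828/0.0833333⌋ = 8 → i; lat ⌊0.00547/0.0416667⌋ = 0 → a.
Extended square: lon ⌊0.08162/0.00833333⌋ = 9; lat ⌊0.00547/0.00416667⌋ = 1.

CH10ia91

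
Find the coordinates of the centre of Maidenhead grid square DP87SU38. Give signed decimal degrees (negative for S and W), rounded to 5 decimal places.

67.86875, -102.47083

Field D=3, P=15: +3·20° lon, +15·10° lat → SW at lon -120°, lat 60°.
Square 8, 7: +8·2° lon, +7·1° lat → SW at lon -104°, lat 67°.
Subsquare s=18, u=20: +18·0.0833333° lon, +20·0.0416667° lat → SW at lon -102.5°, lat 67.8333°.
Extended square 3, 8: +3·0.00833333° lon, +8·0.00416667° lat → SW at lon -102.475°, lat 67.8667°.
Cell spans 0.00833333° lon × 0.00416667° lat. Centre is SW corner plus half of each.
latitude 67.86875, longitude -102.47083.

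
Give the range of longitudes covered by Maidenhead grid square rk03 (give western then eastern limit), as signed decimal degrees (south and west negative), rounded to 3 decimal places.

Field R=17, K=10: +17·20° lon, +10·10° lat → SW at lon 160°, lat 10°.
Square 0, 3: +0·2° lon, +3·1° lat → SW at lon 160°, lat 13°.
Cell spans 2° lon × 1° lat.
west 160.000, east 162.000.

160.000, 162.000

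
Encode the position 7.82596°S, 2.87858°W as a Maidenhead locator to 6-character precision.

Shift to the Maidenhead origin (180°W, 90°S): lon 177.1214, lat 82.1740.
Field: 177.1214/20 → 8 → I, 82.1740/10 → 8 → I; chars II.
Square: 17.1214/2 → 8, 2.1740/1 → 2; chars 82.
Subsquare: 1.1214/0.0833333 → 13 → n, 0.1740/0.0416667 → 4 → e; chars ne.

II82ne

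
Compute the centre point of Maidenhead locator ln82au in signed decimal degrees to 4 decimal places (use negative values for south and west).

42.8542, 56.0417

Field L=11, N=13: +11·20° lon, +13·10° lat → SW at lon 40°, lat 40°.
Square 8, 2: +8·2° lon, +2·1° lat → SW at lon 56°, lat 42°.
Subsquare a=0, u=20: +0·0.0833333° lon, +20·0.0416667° lat → SW at lon 56°, lat 42.8333°.
Cell spans 0.0833333° lon × 0.0416667° lat. Centre is SW corner plus half of each.
latitude 42.8542, longitude 56.0417.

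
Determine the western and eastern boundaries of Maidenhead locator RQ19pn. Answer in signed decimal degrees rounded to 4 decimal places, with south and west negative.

163.2500, 163.3333

Field R=17, Q=16: +17·20° lon, +16·10° lat → SW at lon 160°, lat 70°.
Square 1, 9: +1·2° lon, +9·1° lat → SW at lon 162°, lat 79°.
Subsquare p=15, n=13: +15·0.0833333° lon, +13·0.0416667° lat → SW at lon 163.25°, lat 79.5417°.
Cell spans 0.0833333° lon × 0.0416667° lat.
west 163.2500, east 163.3333.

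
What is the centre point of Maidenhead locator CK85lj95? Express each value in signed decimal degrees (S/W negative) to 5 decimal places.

15.39792, -123.00417

Field C=2, K=10: +2·20° lon, +10·10° lat → SW at lon -140°, lat 10°.
Square 8, 5: +8·2° lon, +5·1° lat → SW at lon -124°, lat 15°.
Subsquare l=11, j=9: +11·0.0833333° lon, +9·0.0416667° lat → SW at lon -123.083°, lat 15.375°.
Extended square 9, 5: +9·0.00833333° lon, +5·0.00416667° lat → SW at lon -123.008°, lat 15.3958°.
Cell spans 0.00833333° lon × 0.00416667° lat. Centre is SW corner plus half of each.
latitude 15.39792, longitude -123.00417.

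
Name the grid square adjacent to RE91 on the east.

Longitude square 9; +1 → 10, wraps to 0, carry into field.
Longitude field R = 17; +1 → 18, wraps to 0 = A, wrapping around the antimeridian.
The latitude characters are unchanged.

AE01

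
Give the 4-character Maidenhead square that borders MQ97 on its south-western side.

MQ86

Longitude square 9; −1 → 8.
Latitude square 7; −1 → 6.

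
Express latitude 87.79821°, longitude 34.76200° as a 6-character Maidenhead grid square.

KR77jt

Add 180° to longitude and 90° to latitude: 214.7620, 177.7982.
Field: 214.7620/20 → 10 → K, 177.7982/10 → 17 → R; chars KR.
Square: 14.7620/2 → 7, 7.7982/1 → 7; chars 77.
Subsquare: 0.7620/0.0833333 → 9 → j, 0.7982/0.0416667 → 19 → t; chars jt.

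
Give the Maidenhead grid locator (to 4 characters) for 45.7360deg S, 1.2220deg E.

JE04

Add 180° to longitude and 90° to latitude: 181.22, 44.26.
Field: lon ⌊181.22/20⌋ = 9 → J; lat ⌊44.26/10⌋ = 4 → E.
Square: lon ⌊1.22/2⌋ = 0; lat ⌊4.26/1⌋ = 4.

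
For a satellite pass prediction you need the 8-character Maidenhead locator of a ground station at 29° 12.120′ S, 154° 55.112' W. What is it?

BG20mt91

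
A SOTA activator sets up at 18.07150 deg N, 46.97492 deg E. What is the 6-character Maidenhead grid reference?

LK38lb

Offset from 180°W / 90°S: lon 226.9749°, lat 108.0715°.
Field: lon ⌊226.9749/20⌋ = 11 → L; lat ⌊108.0715/10⌋ = 10 → K.
Square: lon ⌊6.9749/2⌋ = 3; lat ⌊8.0715/1⌋ = 8.
Subsquare: lon ⌊0.9749/0.0833333⌋ = 11 → l; lat ⌊0.0715/0.0416667⌋ = 1 → b.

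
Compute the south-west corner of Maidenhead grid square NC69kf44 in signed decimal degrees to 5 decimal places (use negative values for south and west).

-60.77500, 92.86667

Field N=13, C=2: +13·20° lon, +2·10° lat → SW at lon 80°, lat -70°.
Square 6, 9: +6·2° lon, +9·1° lat → SW at lon 92°, lat -61°.
Subsquare k=10, f=5: +10·0.0833333° lon, +5·0.0416667° lat → SW at lon 92.8333°, lat -60.7917°.
Extended square 4, 4: +4·0.00833333° lon, +4·0.00416667° lat → SW at lon 92.8667°, lat -60.775°.
latitude -60.77500, longitude 92.86667.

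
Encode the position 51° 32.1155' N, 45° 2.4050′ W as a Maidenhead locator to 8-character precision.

GO71lm58

Shift to the Maidenhead origin (180°W, 90°S): lon 134.95992, lat 141.53526.
Field (20°×10°, letters A–R): lon ⌊134.95992/20⌋ = 6 → G; lat ⌊141.53526/10⌋ = 14 → O.
Square (2°×1°, digits 0–9): lon ⌊14.95992/2⌋ = 7; lat ⌊1.53526/1⌋ = 1.
Subsquare (5′×2.5′, letters a–x): lon ⌊0.95992/0.0833333⌋ = 11 → l; lat ⌊0.53526/0.0416667⌋ = 12 → m.
Extended square (30″×15″, digits 0–9): lon ⌊0.04325/0.00833333⌋ = 5; lat ⌊0.03526/0.00416667⌋ = 8.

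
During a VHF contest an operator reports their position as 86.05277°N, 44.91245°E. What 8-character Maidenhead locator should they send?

LR26kb92

Shift to the Maidenhead origin (180°W, 90°S): lon 224.91245, lat 176.05277.
Field: lon ⌊224.91245/20⌋ = 11 → L; lat ⌊176.05277/10⌋ = 17 → R.
Square: lon ⌊4.91245/2⌋ = 2; lat ⌊6.05277/1⌋ = 6.
Subsquare: lon ⌊0.91245/0.0833333⌋ = 10 → k; lat ⌊0.05277/0.0416667⌋ = 1 → b.
Extended square: lon ⌊0.07912/0.00833333⌋ = 9; lat ⌊0.01110/0.00416667⌋ = 2.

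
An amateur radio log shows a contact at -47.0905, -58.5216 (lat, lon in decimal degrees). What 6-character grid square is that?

Offset from 180°W / 90°S: lon 121.4784°, lat 42.9095°.
Field: 121.4784/20 → 6 → G, 42.9095/10 → 4 → E; chars GE.
Square: 1.4784/2 → 0, 2.9095/1 → 2; chars 02.
Subsquare: 1.4784/0.0833333 → 17 → r, 0.9095/0.0416667 → 21 → v; chars rv.

GE02rv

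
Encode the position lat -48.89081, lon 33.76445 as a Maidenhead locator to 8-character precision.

KE61vc16

Offset from 180°W / 90°S: lon 213.76445°, lat 41.10919°.
Field: 213.76445/20 → 10 → K, 41.10919/10 → 4 → E; chars KE.
Square: 13.76445/2 → 6, 1.10919/1 → 1; chars 61.
Subsquare: 1.76445/0.0833333 → 21 → v, 0.10919/0.0416667 → 2 → c; chars vc.
Extended square: 0.01445/0.00833333 → 1, 0.02586/0.00416667 → 6; chars 16.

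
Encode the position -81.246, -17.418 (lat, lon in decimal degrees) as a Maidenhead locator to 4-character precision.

IA18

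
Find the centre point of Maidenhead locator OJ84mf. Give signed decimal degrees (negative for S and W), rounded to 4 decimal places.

Field O=14, J=9: +14·20° lon, +9·10° lat → SW at lon 100°, lat 0°.
Square 8, 4: +8·2° lon, +4·1° lat → SW at lon 116°, lat 4°.
Subsquare m=12, f=5: +12·0.0833333° lon, +5·0.0416667° lat → SW at lon 117°, lat 4.20833°.
Cell spans 0.0833333° lon × 0.0416667° lat. Centre is SW corner plus half of each.
latitude 4.2292, longitude 117.0417.

4.2292, 117.0417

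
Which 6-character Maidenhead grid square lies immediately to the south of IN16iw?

IN16iv

Latitude subsquare w = 22; −1 → 21 = v.
The longitude characters are unchanged.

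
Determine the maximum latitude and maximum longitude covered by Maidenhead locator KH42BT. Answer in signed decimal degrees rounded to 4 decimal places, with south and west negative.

-17.1667, 28.1667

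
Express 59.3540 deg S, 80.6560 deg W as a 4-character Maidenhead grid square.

ED90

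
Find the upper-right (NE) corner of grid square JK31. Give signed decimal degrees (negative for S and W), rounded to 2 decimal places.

Field J=9, K=10: +9·20° lon, +10·10° lat → SW at lon 0°, lat 10°.
Square 3, 1: +3·2° lon, +1·1° lat → SW at lon 6°, lat 11°.
Cell spans 2° lon × 1° lat. NE corner is SW corner plus one full cell.
latitude 12.00, longitude 8.00.

12.00, 8.00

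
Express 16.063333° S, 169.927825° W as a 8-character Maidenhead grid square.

Add 180° to longitude and 90° to latitude: 10.07217, 73.93667.
Field (20°×10°, letters A–R): lon ⌊10.07217/20⌋ = 0 → A; lat ⌊73.93667/10⌋ = 7 → H.
Square (2°×1°, digits 0–9): lon ⌊10.07217/2⌋ = 5; lat ⌊3.93667/1⌋ = 3.
Subsquare (5′×2.5′, letters a–x): lon ⌊0.07217/0.0833333⌋ = 0 → a; lat ⌊0.93667/0.0416667⌋ = 22 → w.
Extended square (30″×15″, digits 0–9): lon ⌊0.07217/0.00833333⌋ = 8; lat ⌊0.02000/0.00416667⌋ = 4.

AH53aw84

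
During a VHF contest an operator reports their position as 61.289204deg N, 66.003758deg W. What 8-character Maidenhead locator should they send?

Offset from 180°W / 90°S: lon 113.99624°, lat 151.28920°.
Field: 113.99624/20 → 5 → F, 151.28920/10 → 15 → P; chars FP.
Square: 13.99624/2 → 6, 1.28920/1 → 1; chars 61.
Subsquare: 1.99624/0.0833333 → 23 → x, 0.28920/0.0416667 → 6 → g; chars xg.
Extended square: 0.07958/0.00833333 → 9, 0.03920/0.00416667 → 9; chars 99.

FP61xg99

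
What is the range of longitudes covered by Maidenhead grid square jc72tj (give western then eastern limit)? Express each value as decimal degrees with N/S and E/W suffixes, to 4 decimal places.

Field J=9, C=2: +9·20° lon, +2·10° lat → SW at lon 0°, lat -70°.
Square 7, 2: +7·2° lon, +2·1° lat → SW at lon 14°, lat -68°.
Subsquare t=19, j=9: +19·0.0833333° lon, +9·0.0416667° lat → SW at lon 15.5833°, lat -67.625°.
Cell spans 0.0833333° lon × 0.0416667° lat.
west 15.5833° E, east 15.6667° E.

15.5833° E, 15.6667° E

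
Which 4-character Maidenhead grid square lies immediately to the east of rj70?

RJ80

Longitude square 7; +1 → 8.
The latitude characters are unchanged.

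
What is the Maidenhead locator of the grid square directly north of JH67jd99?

JH67je90

Latitude extended square 9; +1 → 10, wraps to 0, carry into subsquare.
Latitude subsquare d = 3; +1 → 4 = e.
The longitude characters are unchanged.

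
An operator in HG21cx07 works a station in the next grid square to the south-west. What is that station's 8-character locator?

Longitude extended square 0; −1 → -1, wraps to 9, carry into subsquare.
Longitude subsquare c = 2; −1 → 1 = b.
Latitude extended square 7; −1 → 6.

HG21bx96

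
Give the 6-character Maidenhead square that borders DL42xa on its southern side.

Latitude subsquare a = 0; −1 → -1, wraps to 23 = x, carry into square.
Latitude square 2; −1 → 1.
The longitude characters are unchanged.

DL41xx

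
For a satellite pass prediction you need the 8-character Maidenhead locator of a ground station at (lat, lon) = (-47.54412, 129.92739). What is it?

Shift to the Maidenhead origin (180°W, 90°S): lon 309.92739, lat 42.45588.
Field: 309.92739/20 → 15 → P, 42.45588/10 → 4 → E; chars PE.
Square: 9.92739/2 → 4, 2.45588/1 → 2; chars 42.
Subsquare: 1.92739/0.0833333 → 23 → x, 0.45588/0.0416667 → 10 → k; chars xk.
Extended square: 0.01072/0.00833333 → 1, 0.03921/0.00416667 → 9; chars 19.

PE42xk19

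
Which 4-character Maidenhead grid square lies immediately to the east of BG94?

CG04

Longitude square 9; +1 → 10, wraps to 0, carry into field.
Longitude field B = 1; +1 → 2 = C.
The latitude characters are unchanged.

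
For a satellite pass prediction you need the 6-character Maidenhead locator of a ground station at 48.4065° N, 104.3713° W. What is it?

DN78tj

Offset from 180°W / 90°S: lon 75.6287°, lat 138.4065°.
Field: lon ⌊75.6287/20⌋ = 3 → D; lat ⌊138.4065/10⌋ = 13 → N.
Square: lon ⌊15.6287/2⌋ = 7; lat ⌊8.4065/1⌋ = 8.
Subsquare: lon ⌊1.6287/0.0833333⌋ = 19 → t; lat ⌊0.4065/0.0416667⌋ = 9 → j.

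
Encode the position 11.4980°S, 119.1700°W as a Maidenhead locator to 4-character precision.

DH08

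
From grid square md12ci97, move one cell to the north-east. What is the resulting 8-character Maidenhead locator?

Longitude extended square 9; +1 → 10, wraps to 0, carry into subsquare.
Longitude subsquare c = 2; +1 → 3 = d.
Latitude extended square 7; +1 → 8.

MD12di08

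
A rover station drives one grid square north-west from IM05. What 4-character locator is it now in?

HM96

Longitude square 0; −1 → -1, wraps to 9, carry into field.
Longitude field I = 8; −1 → 7 = H.
Latitude square 5; +1 → 6.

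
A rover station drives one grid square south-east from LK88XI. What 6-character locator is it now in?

Longitude subsquare x = 23; +1 → 24, wraps to 0 = a, carry into square.
Longitude square 8; +1 → 9.
Latitude subsquare i = 8; −1 → 7 = h.

LK98ah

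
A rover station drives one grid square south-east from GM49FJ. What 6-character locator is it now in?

Longitude subsquare f = 5; +1 → 6 = g.
Latitude subsquare j = 9; −1 → 8 = i.

GM49gi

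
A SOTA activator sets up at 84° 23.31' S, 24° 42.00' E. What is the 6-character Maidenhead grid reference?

Offset from 180°W / 90°S: lon 204.7000°, lat 5.6115°.
Field (20°×10°, letters A–R): lon ⌊204.7000/20⌋ = 10 → K; lat ⌊5.6115/10⌋ = 0 → A.
Square (2°×1°, digits 0–9): lon ⌊4.7000/2⌋ = 2; lat ⌊5.6115/1⌋ = 5.
Subsquare (5′×2.5′, letters a–x): lon ⌊0.7000/0.0833333⌋ = 8 → i; lat ⌊0.6115/0.0416667⌋ = 14 → o.

KA25io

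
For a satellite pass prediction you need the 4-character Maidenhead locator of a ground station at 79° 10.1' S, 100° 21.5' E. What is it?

Offset from 180°W / 90°S: lon 280.36°, lat 10.83°.
Field: 280.36/20 → 14 → O, 10.83/10 → 1 → B; chars OB.
Square: 0.36/2 → 0, 0.83/1 → 0; chars 00.

OB00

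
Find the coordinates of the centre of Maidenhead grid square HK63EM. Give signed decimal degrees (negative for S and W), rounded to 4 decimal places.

Field H=7, K=10: +7·20° lon, +10·10° lat → SW at lon -40°, lat 10°.
Square 6, 3: +6·2° lon, +3·1° lat → SW at lon -28°, lat 13°.
Subsquare e=4, m=12: +4·0.0833333° lon, +12·0.0416667° lat → SW at lon -27.6667°, lat 13.5°.
Cell spans 0.0833333° lon × 0.0416667° lat. Centre is SW corner plus half of each.
latitude 13.5208, longitude -27.6250.

13.5208, -27.6250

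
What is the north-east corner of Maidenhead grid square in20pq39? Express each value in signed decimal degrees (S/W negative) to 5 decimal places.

Field I=8, N=13: +8·20° lon, +13·10° lat → SW at lon -20°, lat 40°.
Square 2, 0: +2·2° lon, +0·1° lat → SW at lon -16°, lat 40°.
Subsquare p=15, q=16: +15·0.0833333° lon, +16·0.0416667° lat → SW at lon -14.75°, lat 40.6667°.
Extended square 3, 9: +3·0.00833333° lon, +9·0.00416667° lat → SW at lon -14.725°, lat 40.7042°.
Cell spans 0.00833333° lon × 0.00416667° lat. NE corner is SW corner plus one full cell.
latitude 40.70833, longitude -14.71667.

40.70833, -14.71667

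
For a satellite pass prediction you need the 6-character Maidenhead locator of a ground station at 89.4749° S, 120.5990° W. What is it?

Offset from 180°W / 90°S: lon 59.4010°, lat 0.5251°.
Field: lon ⌊59.4010/20⌋ = 2 → C; lat ⌊0.5251/10⌋ = 0 → A.
Square: lon ⌊19.4010/2⌋ = 9; lat ⌊0.5251/1⌋ = 0.
Subsquare: lon ⌊1.4010/0.0833333⌋ = 16 → q; lat ⌊0.5251/0.0416667⌋ = 12 → m.

CA90qm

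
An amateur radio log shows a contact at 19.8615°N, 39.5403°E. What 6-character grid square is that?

Offset from 180°W / 90°S: lon 219.5403°, lat 109.8615°.
Field: lon ⌊219.5403/20⌋ = 10 → K; lat ⌊109.8615/10⌋ = 10 → K.
Square: lon ⌊19.5403/2⌋ = 9; lat ⌊9.8615/1⌋ = 9.
Subsquare: lon ⌊1.5403/0.0833333⌋ = 18 → s; lat ⌊0.8615/0.0416667⌋ = 20 → u.

KK99su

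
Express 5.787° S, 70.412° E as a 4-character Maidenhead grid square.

Offset from 180°W / 90°S: lon 250.41°, lat 84.21°.
Field: lon ⌊250.41/20⌋ = 12 → M; lat ⌊84.21/10⌋ = 8 → I.
Square: lon ⌊10.41/2⌋ = 5; lat ⌊4.21/1⌋ = 4.

MI54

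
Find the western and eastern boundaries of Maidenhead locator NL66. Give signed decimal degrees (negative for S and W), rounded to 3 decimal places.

92.000, 94.000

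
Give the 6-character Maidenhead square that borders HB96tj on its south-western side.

HB96si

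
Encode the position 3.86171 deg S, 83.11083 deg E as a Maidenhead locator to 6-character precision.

NI16nd

Shift to the Maidenhead origin (180°W, 90°S): lon 263.1108, lat 86.1383.
Field (20°×10°, letters A–R): lon ⌊263.1108/20⌋ = 13 → N; lat ⌊86.1383/10⌋ = 8 → I.
Square (2°×1°, digits 0–9): lon ⌊3.1108/2⌋ = 1; lat ⌊6.1383/1⌋ = 6.
Subsquare (5′×2.5′, letters a–x): lon ⌊1.1108/0.0833333⌋ = 13 → n; lat ⌊0.1383/0.0416667⌋ = 3 → d.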